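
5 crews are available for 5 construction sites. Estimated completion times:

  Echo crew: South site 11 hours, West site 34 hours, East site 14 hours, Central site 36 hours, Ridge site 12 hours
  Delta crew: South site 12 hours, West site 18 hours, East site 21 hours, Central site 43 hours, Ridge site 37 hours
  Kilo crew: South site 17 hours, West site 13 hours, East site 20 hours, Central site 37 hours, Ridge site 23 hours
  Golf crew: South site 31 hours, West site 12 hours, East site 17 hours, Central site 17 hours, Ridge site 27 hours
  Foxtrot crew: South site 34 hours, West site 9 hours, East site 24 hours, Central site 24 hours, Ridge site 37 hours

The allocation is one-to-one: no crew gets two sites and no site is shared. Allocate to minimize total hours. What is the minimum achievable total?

Optimal: Echo crew→Ridge site (12 hours), Delta crew→South site (12 hours), Kilo crew→East site (20 hours), Golf crew→Central site (17 hours), Foxtrot crew→West site (9 hours) — total 12+12+20+17+9 = 70 hours.
Column-greedy (each site in turn goes to its cheapest remaining crew) gives 111 hours, worse by 41.

Min total: 70 hours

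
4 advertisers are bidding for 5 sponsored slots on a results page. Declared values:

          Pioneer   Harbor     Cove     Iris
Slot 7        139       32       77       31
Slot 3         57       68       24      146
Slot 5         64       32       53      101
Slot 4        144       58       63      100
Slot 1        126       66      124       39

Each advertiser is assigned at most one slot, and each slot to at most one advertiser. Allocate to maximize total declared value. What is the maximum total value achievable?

Maximum total: $467

This is a one-to-one assignment (maximum-weight bipartite matching).
Optimal: Pioneer→Slot 7 ($139), Harbor→Slot 4 ($58), Cove→Slot 1 ($124), Iris→Slot 3 ($146) — total 139+58+124+146 = $467.
Column-greedy (each slot in turn goes to its best remaining advertiser) gives $396, worse by 71.
Swapping Cove↔Iris (Cove→Slot 3 $24, Iris→Slot 1 $39) loses 207.
No other one-to-one assignment exceeds $467.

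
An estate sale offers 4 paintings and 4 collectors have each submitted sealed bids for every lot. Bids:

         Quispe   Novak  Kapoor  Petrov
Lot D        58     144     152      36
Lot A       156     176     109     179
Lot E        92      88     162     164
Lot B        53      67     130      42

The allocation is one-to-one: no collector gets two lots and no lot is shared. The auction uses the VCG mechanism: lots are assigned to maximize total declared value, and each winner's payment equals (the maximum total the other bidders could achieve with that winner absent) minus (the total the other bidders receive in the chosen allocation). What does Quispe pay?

Quispe pays $54.

Efficient allocation: Quispe→Lot A ($156), Novak→Lot D ($144), Kapoor→Lot B ($130), Petrov→Lot E ($164); total welfare W = $594.
Quispe receives Lot A at value $156, so the others get W − 156 = $438.
Without Quispe: best allocation of the remaining 3 bidders over all 4 lots is Novak→Lot A ($176), Kapoor→Lot D ($152), Petrov→Lot E ($164), total $492.
VCG payment = (others' best without Quispe) − (others' welfare with Quispe) = 492 − 438 = $54.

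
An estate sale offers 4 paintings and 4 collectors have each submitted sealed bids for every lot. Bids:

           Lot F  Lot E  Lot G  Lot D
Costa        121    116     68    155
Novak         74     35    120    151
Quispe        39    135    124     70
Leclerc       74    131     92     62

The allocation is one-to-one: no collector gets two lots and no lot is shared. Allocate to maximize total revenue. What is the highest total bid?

Treat this as an assignment problem: match each collector to one lot.
Optimal: Costa→Lot F ($121), Novak→Lot D ($151), Quispe→Lot G ($124), Leclerc→Lot E ($131) — total 121+151+124+131 = $527.
Max-entry greedy (repeatedly take the single best remaining cell) gives $484, worse by 43.

Max total: $527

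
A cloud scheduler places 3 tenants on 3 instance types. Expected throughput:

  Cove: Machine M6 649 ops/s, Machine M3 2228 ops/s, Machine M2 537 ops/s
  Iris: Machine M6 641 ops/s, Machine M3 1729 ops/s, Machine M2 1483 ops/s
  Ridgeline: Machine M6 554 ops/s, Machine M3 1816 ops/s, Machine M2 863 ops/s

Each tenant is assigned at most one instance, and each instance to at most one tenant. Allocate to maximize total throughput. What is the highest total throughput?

Optimal: Cove→Machine M3 (2228 ops/s), Iris→Machine M2 (1483 ops/s), Ridgeline→Machine M6 (554 ops/s) — total 2228+1483+554 = 4265 ops/s.
Next-best assignment: Cove→Machine M6, Iris→Machine M2, Ridgeline→Machine M3 = 3948 ops/s.
Swapping Cove↔Iris (Cove→Machine M2 537 ops/s, Iris→Machine M3 1729 ops/s) loses 1445.

Maximum total: 4265 ops/s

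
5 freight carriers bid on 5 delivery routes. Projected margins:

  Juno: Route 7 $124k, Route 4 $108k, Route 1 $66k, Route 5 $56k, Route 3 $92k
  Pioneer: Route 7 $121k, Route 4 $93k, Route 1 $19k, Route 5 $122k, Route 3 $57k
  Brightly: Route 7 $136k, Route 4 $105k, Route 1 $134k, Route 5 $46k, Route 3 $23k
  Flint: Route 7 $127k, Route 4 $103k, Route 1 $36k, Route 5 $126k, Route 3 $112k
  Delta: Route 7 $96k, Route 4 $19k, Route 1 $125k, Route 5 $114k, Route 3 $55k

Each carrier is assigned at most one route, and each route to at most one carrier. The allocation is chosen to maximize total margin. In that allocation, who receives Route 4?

Juno receives Route 4.

Optimal: Juno→Route 4 ($108k), Pioneer→Route 5 ($122k), Brightly→Route 7 ($136k), Flint→Route 3 ($112k), Delta→Route 1 ($125k) — total 108+122+136+112+125 = $603k.
Column-greedy (each route in turn goes to its best remaining carrier) gives $552k, worse by 51.
Next-best assignment: Juno→Route 4, Pioneer→Route 7, Brightly→Route 1, Flint→Route 3, Delta→Route 5 = $589k.
Swapping Delta↔Pioneer (Delta→Route 5 $114k, Pioneer→Route 1 $19k) loses 114.
Juno's own top route is Route 7 ($124k), but forcing Juno→Route 7 and reassigning the rest optimally gives only $588k — worse by 15.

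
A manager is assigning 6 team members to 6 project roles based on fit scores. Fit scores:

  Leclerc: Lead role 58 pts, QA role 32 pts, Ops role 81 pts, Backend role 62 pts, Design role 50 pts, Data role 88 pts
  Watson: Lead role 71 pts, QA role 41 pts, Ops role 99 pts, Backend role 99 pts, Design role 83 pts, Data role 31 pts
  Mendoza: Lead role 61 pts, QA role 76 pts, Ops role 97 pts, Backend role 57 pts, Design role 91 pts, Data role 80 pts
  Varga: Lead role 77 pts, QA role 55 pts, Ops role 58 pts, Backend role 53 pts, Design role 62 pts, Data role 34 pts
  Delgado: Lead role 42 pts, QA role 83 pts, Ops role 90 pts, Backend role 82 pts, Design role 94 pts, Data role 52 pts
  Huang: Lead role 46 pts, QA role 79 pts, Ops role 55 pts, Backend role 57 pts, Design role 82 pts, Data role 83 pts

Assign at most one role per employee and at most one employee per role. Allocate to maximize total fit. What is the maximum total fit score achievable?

Max total: 534 pts

Optimal: Leclerc→Data role (88 pts), Watson→Backend role (99 pts), Mendoza→Ops role (97 pts), Varga→Lead role (77 pts), Delgado→Design role (94 pts), Huang→QA role (79 pts) — total 88+99+97+77+94+79 = 534 pts.
Checked against all permutations: 534 pts is optimal.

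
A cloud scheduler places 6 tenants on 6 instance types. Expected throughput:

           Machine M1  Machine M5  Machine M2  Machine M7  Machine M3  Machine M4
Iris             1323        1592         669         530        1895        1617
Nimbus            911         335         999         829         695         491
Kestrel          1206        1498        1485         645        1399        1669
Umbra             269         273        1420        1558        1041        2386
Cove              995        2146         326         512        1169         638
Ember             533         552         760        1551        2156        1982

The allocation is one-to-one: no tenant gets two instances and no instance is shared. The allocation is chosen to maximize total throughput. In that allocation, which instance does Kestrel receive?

Kestrel receives Machine M2.

Treat this as an assignment problem: match each tenant to one instance.
Optimal: Iris→Machine M3 (1895 ops/s), Nimbus→Machine M1 (911 ops/s), Kestrel→Machine M2 (1485 ops/s), Umbra→Machine M4 (2386 ops/s), Cove→Machine M5 (2146 ops/s), Ember→Machine M7 (1551 ops/s) — total 1895+911+1485+2386+2146+1551 = 10374 ops/s.
Max-entry greedy (repeatedly take the single best remaining cell) gives 10325 ops/s, worse by 49.
Kestrel's own top instance is Machine M4 (1669 ops/s), but forcing Kestrel→Machine M4 and reassigning the rest optimally gives only 9851 ops/s — worse by 523.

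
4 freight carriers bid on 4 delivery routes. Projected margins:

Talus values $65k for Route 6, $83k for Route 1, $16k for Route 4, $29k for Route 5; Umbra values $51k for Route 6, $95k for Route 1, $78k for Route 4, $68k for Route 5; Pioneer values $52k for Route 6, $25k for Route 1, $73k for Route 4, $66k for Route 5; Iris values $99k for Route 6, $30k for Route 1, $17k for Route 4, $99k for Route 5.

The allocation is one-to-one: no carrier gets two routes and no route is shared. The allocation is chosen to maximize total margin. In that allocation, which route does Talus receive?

Talus receives Route 6.

This is the linear assignment problem.
Optimal: Talus→Route 6 ($65k), Umbra→Route 1 ($95k), Pioneer→Route 4 ($73k), Iris→Route 5 ($99k) — total 65+95+73+99 = $332k.
Next-best assignment: Talus→Route 1, Umbra→Route 4, Pioneer→Route 5, Iris→Route 6 = $326k.
Talus's own top route is Route 1 ($83k), but forcing Talus→Route 1 and reassigning the rest optimally gives only $326k — worse by 6.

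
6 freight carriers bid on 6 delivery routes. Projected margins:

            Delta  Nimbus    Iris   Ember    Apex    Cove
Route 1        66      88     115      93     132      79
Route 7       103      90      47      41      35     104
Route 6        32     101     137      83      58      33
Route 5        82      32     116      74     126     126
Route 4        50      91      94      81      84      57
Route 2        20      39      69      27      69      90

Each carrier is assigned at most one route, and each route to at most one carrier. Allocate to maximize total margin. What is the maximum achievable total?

This is the linear assignment problem.
Optimal: Delta→Route 7 ($103k), Nimbus→Route 4 ($91k), Iris→Route 6 ($137k), Ember→Route 1 ($93k), Apex→Route 5 ($126k), Cove→Route 2 ($90k) — total 103+91+137+93+126+90 = $640k.
Column-greedy (each route in turn goes to its best remaining carrier) gives $573k, worse by 67.
Swapping Ember↔Apex (Ember→Route 5 $74k, Apex→Route 1 $132k) loses 13.

Maximum total: $640k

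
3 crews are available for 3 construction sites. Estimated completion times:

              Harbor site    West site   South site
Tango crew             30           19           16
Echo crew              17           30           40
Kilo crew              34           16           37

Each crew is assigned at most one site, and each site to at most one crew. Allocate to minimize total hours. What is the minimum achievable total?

Min total: 49 hours

Optimal: Tango crew→South site (16 hours), Echo crew→Harbor site (17 hours), Kilo crew→West site (16 hours) — total 16+17+16 = 49 hours.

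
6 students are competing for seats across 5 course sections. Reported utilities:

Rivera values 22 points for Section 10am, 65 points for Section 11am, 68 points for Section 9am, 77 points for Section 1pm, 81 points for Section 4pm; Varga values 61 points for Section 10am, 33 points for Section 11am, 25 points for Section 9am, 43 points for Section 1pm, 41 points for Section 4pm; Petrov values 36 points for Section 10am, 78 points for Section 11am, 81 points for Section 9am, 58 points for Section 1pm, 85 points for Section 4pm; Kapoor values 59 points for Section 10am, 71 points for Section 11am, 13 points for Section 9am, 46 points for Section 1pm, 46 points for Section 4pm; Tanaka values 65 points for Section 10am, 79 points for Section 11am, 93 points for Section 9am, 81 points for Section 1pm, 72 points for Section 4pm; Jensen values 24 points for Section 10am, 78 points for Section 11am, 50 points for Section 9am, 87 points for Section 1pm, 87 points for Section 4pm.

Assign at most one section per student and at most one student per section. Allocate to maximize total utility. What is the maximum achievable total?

Maximum total: 400 points

Optimal: Varga→Section 10am (61 points), Petrov→Section 11am (78 points), Tanaka→Section 9am (93 points), Jensen→Section 1pm (87 points), Rivera→Section 4pm (81 points) — total 61+78+93+87+81 = 400 points.
Row-greedy (each student in turn takes its best remaining section) gives 375 points, worse by 25.
Every other assignment is strictly worse.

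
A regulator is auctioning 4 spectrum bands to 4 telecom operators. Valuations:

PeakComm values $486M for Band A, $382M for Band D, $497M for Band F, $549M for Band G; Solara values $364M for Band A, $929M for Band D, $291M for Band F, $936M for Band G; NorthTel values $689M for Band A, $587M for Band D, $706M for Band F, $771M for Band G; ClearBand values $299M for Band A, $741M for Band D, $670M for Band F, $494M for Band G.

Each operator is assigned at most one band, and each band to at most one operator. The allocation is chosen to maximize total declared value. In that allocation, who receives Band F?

NorthTel receives Band F.

This is a one-to-one assignment (maximum-weight bipartite matching).
Optimal: PeakComm→Band A ($486M), Solara→Band G ($936M), NorthTel→Band F ($706M), ClearBand→Band D ($741M) — total 486+936+706+741 = $2869M.
Column-greedy (each band in turn goes to its best remaining operator) gives $2837M, worse by 32.
Next-best assignment: PeakComm→Band F, Solara→Band G, NorthTel→Band A, ClearBand→Band D = $2863M.
NorthTel's own top band is Band G ($771M), but forcing NorthTel→Band G and reassigning the rest optimally gives only $2856M — worse by 13.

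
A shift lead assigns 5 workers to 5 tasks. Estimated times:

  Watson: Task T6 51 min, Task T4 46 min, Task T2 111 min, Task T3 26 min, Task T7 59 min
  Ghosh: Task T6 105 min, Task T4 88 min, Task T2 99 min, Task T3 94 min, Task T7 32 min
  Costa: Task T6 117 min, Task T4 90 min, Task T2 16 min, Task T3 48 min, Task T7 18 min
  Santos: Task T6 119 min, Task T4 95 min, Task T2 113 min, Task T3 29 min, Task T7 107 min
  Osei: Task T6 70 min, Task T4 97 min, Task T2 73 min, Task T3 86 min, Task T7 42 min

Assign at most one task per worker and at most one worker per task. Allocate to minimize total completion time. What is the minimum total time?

Optimal: Watson→Task T4 (46 min), Ghosh→Task T7 (32 min), Costa→Task T2 (16 min), Santos→Task T3 (29 min), Osei→Task T6 (70 min) — total 46+32+16+29+70 = 193 min.
Row-greedy (each worker in turn takes its cheapest remaining task) gives 239 min, worse by 46.
Swapping Osei↔Santos (Osei→Task T3 86 min, Santos→Task T6 119 min) adds 106.

Minimum total: 193 min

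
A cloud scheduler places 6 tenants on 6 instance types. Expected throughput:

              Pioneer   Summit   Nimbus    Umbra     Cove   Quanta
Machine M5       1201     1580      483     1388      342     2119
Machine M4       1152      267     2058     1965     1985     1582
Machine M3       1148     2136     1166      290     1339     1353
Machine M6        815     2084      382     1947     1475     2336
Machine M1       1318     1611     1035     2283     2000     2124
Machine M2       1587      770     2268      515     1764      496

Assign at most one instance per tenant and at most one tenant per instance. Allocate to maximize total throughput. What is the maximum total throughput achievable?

Optimal: Pioneer→Machine M5 (1201 ops/s), Summit→Machine M3 (2136 ops/s), Nimbus→Machine M2 (2268 ops/s), Umbra→Machine M1 (2283 ops/s), Cove→Machine M4 (1985 ops/s), Quanta→Machine M6 (2336 ops/s) — total 1201+2136+2268+2283+1985+2336 = 12209 ops/s.
Column-greedy (each instance in turn goes to its best remaining tenant) gives 11847 ops/s, worse by 362.
Next-best assignment: Pioneer→Machine M5, Summit→Machine M3, Nimbus→Machine M2, Umbra→Machine M4, Cove→Machine M1, Quanta→Machine M6 = 11906 ops/s.
No other one-to-one assignment exceeds 12209 ops/s.

Maximum total: 12209 ops/s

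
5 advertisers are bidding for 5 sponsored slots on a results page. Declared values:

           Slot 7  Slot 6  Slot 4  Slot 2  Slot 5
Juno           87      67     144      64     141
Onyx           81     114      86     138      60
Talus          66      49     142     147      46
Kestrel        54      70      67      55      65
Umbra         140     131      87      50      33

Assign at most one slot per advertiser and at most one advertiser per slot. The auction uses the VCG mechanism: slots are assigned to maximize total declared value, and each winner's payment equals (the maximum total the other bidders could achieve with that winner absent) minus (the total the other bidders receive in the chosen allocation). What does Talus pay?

Efficient allocation: Juno→Slot 5 ($141), Onyx→Slot 2 ($138), Talus→Slot 4 ($142), Kestrel→Slot 6 ($70), Umbra→Slot 7 ($140); total welfare W = $631.
Talus receives Slot 4 at value $142, so the others get W − 142 = $489.
Without Talus: best allocation of the remaining 4 bidders over all 5 slots is Juno→Slot 4 ($144), Onyx→Slot 2 ($138), Kestrel→Slot 6 ($70), Umbra→Slot 7 ($140), total $492.
VCG payment = (others' best without Talus) − (others' welfare with Talus) = 492 − 489 = $3.

Talus pays $3.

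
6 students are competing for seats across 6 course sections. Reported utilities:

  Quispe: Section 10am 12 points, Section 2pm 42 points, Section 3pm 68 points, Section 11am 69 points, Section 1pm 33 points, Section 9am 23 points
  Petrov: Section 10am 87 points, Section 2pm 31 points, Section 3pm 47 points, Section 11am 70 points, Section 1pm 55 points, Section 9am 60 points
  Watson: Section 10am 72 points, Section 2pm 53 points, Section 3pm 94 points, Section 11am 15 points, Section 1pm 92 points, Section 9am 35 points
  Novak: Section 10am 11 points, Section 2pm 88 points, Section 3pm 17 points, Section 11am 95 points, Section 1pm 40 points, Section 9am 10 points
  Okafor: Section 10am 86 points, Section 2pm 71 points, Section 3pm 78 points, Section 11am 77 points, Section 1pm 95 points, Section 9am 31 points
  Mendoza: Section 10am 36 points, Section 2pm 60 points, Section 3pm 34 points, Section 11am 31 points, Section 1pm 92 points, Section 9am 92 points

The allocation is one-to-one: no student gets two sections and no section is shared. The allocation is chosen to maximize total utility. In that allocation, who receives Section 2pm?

Treat this as an assignment problem: match each student to one section.
Optimal: Quispe→Section 11am (69 points), Petrov→Section 10am (87 points), Watson→Section 3pm (94 points), Novak→Section 2pm (88 points), Okafor→Section 1pm (95 points), Mendoza→Section 9am (92 points) — total 69+87+94+88+95+92 = 525 points.
Max-entry greedy (repeatedly take the single best remaining cell) gives 505 points, worse by 20.
Next-best assignment: Quispe→Section 11am, Petrov→Section 10am, Watson→Section 1pm, Novak→Section 2pm, Okafor→Section 3pm, Mendoza→Section 9am = 506 points.
Swapping Petrov↔Mendoza (Petrov→Section 9am 60 points, Mendoza→Section 10am 36 points) loses 83.
Every other assignment is strictly worse.
Novak's own top section is Section 11am (95 points), but forcing Novak→Section 11am and reassigning the rest optimally gives only 505 points — worse by 20.

Novak receives Section 2pm.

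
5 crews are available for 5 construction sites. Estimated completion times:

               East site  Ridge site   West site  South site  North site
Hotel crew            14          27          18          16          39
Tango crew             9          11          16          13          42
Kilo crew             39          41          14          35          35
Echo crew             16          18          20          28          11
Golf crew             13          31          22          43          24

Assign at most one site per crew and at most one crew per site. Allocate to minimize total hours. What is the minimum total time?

Minimum total: 65 hours

Optimal: Hotel crew→South site (16 hours), Tango crew→Ridge site (11 hours), Kilo crew→West site (14 hours), Echo crew→North site (11 hours), Golf crew→East site (13 hours) — total 16+11+14+11+13 = 65 hours.
Min-entry greedy (repeatedly take the single cheapest remaining cell) gives 81 hours, worse by 16.
Next-best assignment: Hotel crew→Ridge site, Tango crew→South site, Kilo crew→West site, Echo crew→North site, Golf crew→East site = 78 hours.
No other one-to-one assignment undercuts 65 hours.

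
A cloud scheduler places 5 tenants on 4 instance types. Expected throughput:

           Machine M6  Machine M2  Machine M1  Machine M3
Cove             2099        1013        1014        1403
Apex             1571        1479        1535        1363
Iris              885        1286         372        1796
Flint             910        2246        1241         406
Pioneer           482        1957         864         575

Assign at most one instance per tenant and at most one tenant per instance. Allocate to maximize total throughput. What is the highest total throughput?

Max total: 7676 ops/s

Optimal: Cove→Machine M6 (2099 ops/s), Flint→Machine M2 (2246 ops/s), Apex→Machine M1 (1535 ops/s), Iris→Machine M3 (1796 ops/s) — total 2099+2246+1535+1796 = 7676 ops/s.
Next-best assignment: Cove→Machine M6, Pioneer→Machine M2, Apex→Machine M1, Iris→Machine M3 = 7387 ops/s.
Checked against all permutations: 7676 ops/s is optimal.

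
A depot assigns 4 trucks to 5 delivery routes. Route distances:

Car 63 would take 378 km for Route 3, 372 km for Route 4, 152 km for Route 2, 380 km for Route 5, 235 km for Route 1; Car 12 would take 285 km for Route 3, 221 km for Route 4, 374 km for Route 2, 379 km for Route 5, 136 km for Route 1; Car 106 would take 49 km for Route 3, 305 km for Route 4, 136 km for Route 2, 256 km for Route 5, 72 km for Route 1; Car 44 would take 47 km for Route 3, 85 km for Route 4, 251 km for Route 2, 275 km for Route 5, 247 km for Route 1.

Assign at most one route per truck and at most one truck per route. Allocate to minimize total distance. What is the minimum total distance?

Treat this as an assignment problem: match each truck to one route.
Optimal: Car 63→Route 2 (152 km), Car 12→Route 1 (136 km), Car 106→Route 3 (49 km), Car 44→Route 4 (85 km) — total 152+136+49+85 = 422 km.
Column-greedy (each route in turn goes to its cheapest remaining truck) gives 784 km, worse by 362.
Checked against all permutations: 422 km is optimal.

Min total: 422 km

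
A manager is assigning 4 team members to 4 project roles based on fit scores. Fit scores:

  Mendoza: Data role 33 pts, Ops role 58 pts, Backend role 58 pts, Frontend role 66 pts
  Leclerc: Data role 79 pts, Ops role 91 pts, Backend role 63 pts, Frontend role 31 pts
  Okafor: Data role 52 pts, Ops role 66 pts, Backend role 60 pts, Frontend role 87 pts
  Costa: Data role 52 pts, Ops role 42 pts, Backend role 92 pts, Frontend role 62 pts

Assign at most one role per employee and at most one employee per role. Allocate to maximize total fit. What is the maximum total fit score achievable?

Optimal: Mendoza→Ops role (58 pts), Leclerc→Data role (79 pts), Okafor→Frontend role (87 pts), Costa→Backend role (92 pts) — total 58+79+87+92 = 316 pts.
Row-greedy (each employee in turn takes its best remaining role) gives 269 pts, worse by 47.
Next-best assignment: Mendoza→Data role, Leclerc→Ops role, Okafor→Frontend role, Costa→Backend role = 303 pts.
Swapping Costa↔Okafor (Costa→Frontend role 62 pts, Okafor→Backend role 60 pts) loses 57.
Every other assignment is strictly worse.

Maximum total: 316 pts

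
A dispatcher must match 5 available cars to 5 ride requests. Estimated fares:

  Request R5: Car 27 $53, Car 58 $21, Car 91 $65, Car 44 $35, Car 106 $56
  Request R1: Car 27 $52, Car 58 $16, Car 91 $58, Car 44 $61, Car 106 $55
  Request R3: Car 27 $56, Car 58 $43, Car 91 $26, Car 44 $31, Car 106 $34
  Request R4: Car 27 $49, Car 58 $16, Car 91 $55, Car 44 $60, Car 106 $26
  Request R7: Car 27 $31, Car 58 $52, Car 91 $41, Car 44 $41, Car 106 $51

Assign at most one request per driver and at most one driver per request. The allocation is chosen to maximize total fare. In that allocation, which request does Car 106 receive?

Optimal: Car 27→Request R3 ($56), Car 58→Request R7 ($52), Car 91→Request R5 ($65), Car 44→Request R4 ($60), Car 106→Request R1 ($55) — total 56+52+65+60+55 = $288.
Max-entry greedy (repeatedly take the single best remaining cell) gives $260, worse by 28.
Next-best assignment: Car 27→Request R3, Car 58→Request R7, Car 91→Request R1, Car 44→Request R4, Car 106→Request R5 = $282.
Car 106's own top request is Request R5 ($56), but forcing Car 106→Request R5 and reassigning the rest optimally gives only $282 — worse by 6.

Car 106 receives Request R1.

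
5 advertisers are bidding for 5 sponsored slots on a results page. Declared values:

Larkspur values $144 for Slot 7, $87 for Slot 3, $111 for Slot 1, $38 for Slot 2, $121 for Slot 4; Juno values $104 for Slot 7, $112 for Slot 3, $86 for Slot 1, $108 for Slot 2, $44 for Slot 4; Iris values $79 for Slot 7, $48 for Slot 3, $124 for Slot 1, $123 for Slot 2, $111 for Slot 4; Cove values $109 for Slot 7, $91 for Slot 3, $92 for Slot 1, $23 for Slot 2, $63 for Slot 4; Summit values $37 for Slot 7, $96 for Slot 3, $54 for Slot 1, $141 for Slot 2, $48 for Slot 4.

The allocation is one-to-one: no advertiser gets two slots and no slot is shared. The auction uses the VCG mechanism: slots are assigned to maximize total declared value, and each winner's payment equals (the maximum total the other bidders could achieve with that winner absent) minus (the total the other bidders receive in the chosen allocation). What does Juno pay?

Efficient allocation: Larkspur→Slot 4 ($121), Juno→Slot 3 ($112), Iris→Slot 1 ($124), Cove→Slot 7 ($109), Summit→Slot 2 ($141); total welfare W = $607.
Juno receives Slot 3 at value $112, so the others get W − 112 = $495.
Without Juno: best allocation of the remaining 4 bidders over all 5 slots is Larkspur→Slot 7 ($144), Iris→Slot 1 ($124), Cove→Slot 3 ($91), Summit→Slot 2 ($141), total $500.
VCG payment = (others' best without Juno) − (others' welfare with Juno) = 500 − 495 = $5.

Juno pays $5.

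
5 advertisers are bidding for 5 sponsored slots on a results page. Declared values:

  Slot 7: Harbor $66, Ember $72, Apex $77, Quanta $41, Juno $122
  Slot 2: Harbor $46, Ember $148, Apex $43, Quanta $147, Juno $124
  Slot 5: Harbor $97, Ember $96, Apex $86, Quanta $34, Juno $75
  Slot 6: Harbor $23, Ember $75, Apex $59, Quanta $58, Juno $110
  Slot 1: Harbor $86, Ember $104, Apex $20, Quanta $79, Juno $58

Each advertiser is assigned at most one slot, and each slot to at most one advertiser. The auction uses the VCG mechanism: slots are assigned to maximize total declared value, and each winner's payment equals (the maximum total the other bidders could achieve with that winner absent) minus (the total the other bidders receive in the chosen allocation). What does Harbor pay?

Harbor pays $21.

Efficient allocation: Harbor→Slot 5 ($97), Ember→Slot 1 ($104), Apex→Slot 7 ($77), Quanta→Slot 2 ($147), Juno→Slot 6 ($110); total welfare W = $535.
Harbor receives Slot 5 at value $97, so the others get W − 97 = $438.
Without Harbor: best allocation of the remaining 4 bidders over all 5 slots is Ember→Slot 1 ($104), Apex→Slot 5 ($86), Quanta→Slot 2 ($147), Juno→Slot 7 ($122), total $459.
VCG payment = (others' best without Harbor) − (others' welfare with Harbor) = 459 − 438 = $21.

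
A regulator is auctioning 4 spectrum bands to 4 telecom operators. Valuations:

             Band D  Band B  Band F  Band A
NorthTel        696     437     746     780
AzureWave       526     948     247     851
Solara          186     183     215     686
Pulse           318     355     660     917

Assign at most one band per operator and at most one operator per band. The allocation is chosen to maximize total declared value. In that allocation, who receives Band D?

NorthTel receives Band D.

This is the linear assignment problem.
Optimal: NorthTel→Band D ($696M), AzureWave→Band B ($948M), Solara→Band A ($686M), Pulse→Band F ($660M) — total 696+948+686+660 = $2990M.
Row-greedy (each operator in turn takes its best remaining band) gives $2261M, worse by 729.
Next-best assignment: NorthTel→Band F, AzureWave→Band B, Solara→Band D, Pulse→Band A = $2797M.
Swapping Solara↔AzureWave (Solara→Band B $183M, AzureWave→Band A $851M) loses 600.
NorthTel's own top band is Band A ($780M), but forcing NorthTel→Band A and reassigning the rest optimally gives only $2574M — worse by 416.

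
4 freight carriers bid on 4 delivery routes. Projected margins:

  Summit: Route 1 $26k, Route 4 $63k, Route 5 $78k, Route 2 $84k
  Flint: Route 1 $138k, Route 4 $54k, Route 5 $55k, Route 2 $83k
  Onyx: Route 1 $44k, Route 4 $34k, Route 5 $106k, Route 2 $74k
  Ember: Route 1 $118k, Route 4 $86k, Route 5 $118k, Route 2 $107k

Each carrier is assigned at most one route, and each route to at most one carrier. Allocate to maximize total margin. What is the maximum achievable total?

This is the linear assignment problem.
Optimal: Summit→Route 4 ($63k), Flint→Route 1 ($138k), Onyx→Route 5 ($106k), Ember→Route 2 ($107k) — total 63+138+106+107 = $414k.
Max-entry greedy (repeatedly take the single best remaining cell) gives $374k, worse by 40.

Maximum total: $414k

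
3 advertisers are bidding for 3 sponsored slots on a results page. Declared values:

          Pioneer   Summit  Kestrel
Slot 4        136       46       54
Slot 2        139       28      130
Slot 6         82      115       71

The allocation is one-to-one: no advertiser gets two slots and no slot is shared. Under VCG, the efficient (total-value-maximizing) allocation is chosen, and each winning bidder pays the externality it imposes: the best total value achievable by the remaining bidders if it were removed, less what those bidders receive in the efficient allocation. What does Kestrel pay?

Efficient allocation: Pioneer→Slot 4 ($136), Summit→Slot 6 ($115), Kestrel→Slot 2 ($130); total welfare W = $381.
Kestrel receives Slot 2 at value $130, so the others get W − 130 = $251.
Without Kestrel: best allocation of the remaining 2 bidders over all 3 slots is Pioneer→Slot 2 ($139), Summit→Slot 6 ($115), total $254.
VCG payment = (others' best without Kestrel) − (others' welfare with Kestrel) = 254 − 251 = $3.

Kestrel pays $3.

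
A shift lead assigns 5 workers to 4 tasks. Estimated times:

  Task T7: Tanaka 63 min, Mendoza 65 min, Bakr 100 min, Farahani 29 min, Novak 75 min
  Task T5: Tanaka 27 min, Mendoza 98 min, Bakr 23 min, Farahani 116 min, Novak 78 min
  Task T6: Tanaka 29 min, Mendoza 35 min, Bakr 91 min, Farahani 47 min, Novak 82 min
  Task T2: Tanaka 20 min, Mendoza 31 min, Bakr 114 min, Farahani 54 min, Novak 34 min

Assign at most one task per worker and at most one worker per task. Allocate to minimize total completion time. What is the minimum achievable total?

Optimal: Farahani→Task T7 (29 min), Bakr→Task T5 (23 min), Mendoza→Task T6 (35 min), Tanaka→Task T2 (20 min) — total 29+23+35+20 = 107 min.
Column-greedy (each task in turn goes to its cheapest remaining worker) gives 112 min, worse by 5.
Swapping Tanaka↔Bakr (Tanaka→Task T5 27 min, Bakr→Task T2 114 min) adds 98.

Min total: 107 min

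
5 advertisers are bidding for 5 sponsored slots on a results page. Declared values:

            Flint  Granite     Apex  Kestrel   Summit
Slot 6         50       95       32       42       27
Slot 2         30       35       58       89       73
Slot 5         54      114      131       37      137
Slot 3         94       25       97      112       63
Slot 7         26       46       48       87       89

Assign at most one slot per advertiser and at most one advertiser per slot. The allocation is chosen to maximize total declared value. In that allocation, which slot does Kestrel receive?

Kestrel receives Slot 2.

Optimal: Flint→Slot 3 ($94), Granite→Slot 6 ($95), Apex→Slot 5 ($131), Kestrel→Slot 2 ($89), Summit→Slot 7 ($89) — total 94+95+131+89+89 = $498.
Column-greedy (each slot in turn goes to its best remaining advertiser) gives $444, worse by 54.
Swapping Apex↔Granite (Apex→Slot 6 $32, Granite→Slot 5 $114) loses 80.
No other one-to-one assignment exceeds $498.
Kestrel's own top slot is Slot 3 ($112), but forcing Kestrel→Slot 3 and reassigning the rest optimally gives only $457 — worse by 41.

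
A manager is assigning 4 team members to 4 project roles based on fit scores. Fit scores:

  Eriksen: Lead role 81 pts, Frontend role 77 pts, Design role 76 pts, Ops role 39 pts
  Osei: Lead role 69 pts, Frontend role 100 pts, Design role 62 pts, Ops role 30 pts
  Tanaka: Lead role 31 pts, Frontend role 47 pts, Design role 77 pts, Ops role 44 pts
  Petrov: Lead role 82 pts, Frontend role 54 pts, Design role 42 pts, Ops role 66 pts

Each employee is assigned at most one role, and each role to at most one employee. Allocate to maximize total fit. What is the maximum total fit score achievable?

Max total: 324 pts

This is a one-to-one assignment (maximum-weight bipartite matching).
Optimal: Eriksen→Lead role (81 pts), Osei→Frontend role (100 pts), Tanaka→Design role (77 pts), Petrov→Ops role (66 pts) — total 81+100+77+66 = 324 pts.
Column-greedy (each role in turn goes to its best remaining employee) gives 298 pts, worse by 26.
Next-best assignment: Eriksen→Design role, Osei→Frontend role, Tanaka→Ops role, Petrov→Lead role = 302 pts.
Swapping Petrov↔Eriksen (Petrov→Lead role 82 pts, Eriksen→Ops role 39 pts) loses 26.
Every other assignment is strictly worse.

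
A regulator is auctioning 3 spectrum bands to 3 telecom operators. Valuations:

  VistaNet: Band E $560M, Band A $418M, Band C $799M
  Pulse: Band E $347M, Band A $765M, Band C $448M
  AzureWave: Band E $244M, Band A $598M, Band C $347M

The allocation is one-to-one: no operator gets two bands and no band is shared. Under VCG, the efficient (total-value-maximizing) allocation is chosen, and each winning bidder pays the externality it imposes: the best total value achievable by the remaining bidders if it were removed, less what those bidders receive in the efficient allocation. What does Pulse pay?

Pulse pays $354M.

Efficient allocation: VistaNet→Band C ($799M), Pulse→Band A ($765M), AzureWave→Band E ($244M); total welfare W = $1808M.
Pulse receives Band A at value $765M, so the others get W − 765 = $1043M.
Without Pulse: best allocation of the remaining 2 bidders over all 3 bands is VistaNet→Band C ($799M), AzureWave→Band A ($598M), total $1397M.
VCG payment = (others' best without Pulse) − (others' welfare with Pulse) = 1397 − 1043 = $354M.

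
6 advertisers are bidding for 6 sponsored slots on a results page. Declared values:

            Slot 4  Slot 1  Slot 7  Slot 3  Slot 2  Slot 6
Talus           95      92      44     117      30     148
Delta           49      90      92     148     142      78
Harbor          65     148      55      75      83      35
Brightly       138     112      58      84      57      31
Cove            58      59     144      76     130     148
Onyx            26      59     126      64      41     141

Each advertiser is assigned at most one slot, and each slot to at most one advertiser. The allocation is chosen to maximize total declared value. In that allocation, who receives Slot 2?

Optimal: Talus→Slot 6 ($148), Delta→Slot 3 ($148), Harbor→Slot 1 ($148), Brightly→Slot 4 ($138), Cove→Slot 2 ($130), Onyx→Slot 7 ($126) — total 148+148+148+138+130+126 = $838.
Column-greedy (each slot in turn goes to its best remaining advertiser) gives $767, worse by 71.
Next-best assignment: Talus→Slot 3, Delta→Slot 2, Harbor→Slot 1, Brightly→Slot 4, Cove→Slot 7, Onyx→Slot 6 = $830.
Swapping Harbor↔Delta (Harbor→Slot 3 $75, Delta→Slot 1 $90) loses 131.
Checked against all permutations: $838 is optimal.
Cove's own top slot is Slot 6 ($148), but forcing Cove→Slot 6 and reassigning the rest optimally gives only $819 — worse by 19.

Cove receives Slot 2.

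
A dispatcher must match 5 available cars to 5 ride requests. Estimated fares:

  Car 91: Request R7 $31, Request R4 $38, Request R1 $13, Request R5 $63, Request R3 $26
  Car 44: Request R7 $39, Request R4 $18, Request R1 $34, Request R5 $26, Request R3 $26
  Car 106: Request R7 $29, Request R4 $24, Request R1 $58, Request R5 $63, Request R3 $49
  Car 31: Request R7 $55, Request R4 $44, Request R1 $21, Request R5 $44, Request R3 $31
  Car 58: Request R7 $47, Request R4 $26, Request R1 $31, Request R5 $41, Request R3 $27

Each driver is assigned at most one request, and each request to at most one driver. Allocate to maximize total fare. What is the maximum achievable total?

This is the linear assignment problem.
Optimal: Car 91→Request R5 ($63), Car 44→Request R3 ($26), Car 106→Request R1 ($58), Car 31→Request R4 ($44), Car 58→Request R7 ($47) — total 63+26+58+44+47 = $238.
Every other assignment is strictly worse.

Max total: $238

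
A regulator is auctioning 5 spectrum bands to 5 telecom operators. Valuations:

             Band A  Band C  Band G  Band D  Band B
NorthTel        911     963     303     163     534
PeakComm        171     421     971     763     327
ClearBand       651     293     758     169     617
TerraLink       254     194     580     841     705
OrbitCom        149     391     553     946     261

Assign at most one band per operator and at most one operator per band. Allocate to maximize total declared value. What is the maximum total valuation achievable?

This is the linear assignment problem.
Optimal: NorthTel→Band C ($963M), PeakComm→Band G ($971M), ClearBand→Band A ($651M), TerraLink→Band B ($705M), OrbitCom→Band D ($946M) — total 963+971+651+705+946 = $4236M.
Column-greedy (each band in turn goes to its best remaining operator) gives $3741M, worse by 495.
Swapping ClearBand↔NorthTel (ClearBand→Band C $293M, NorthTel→Band A $911M) loses 410.
No other one-to-one assignment exceeds $4236M.

Maximum total: $4236M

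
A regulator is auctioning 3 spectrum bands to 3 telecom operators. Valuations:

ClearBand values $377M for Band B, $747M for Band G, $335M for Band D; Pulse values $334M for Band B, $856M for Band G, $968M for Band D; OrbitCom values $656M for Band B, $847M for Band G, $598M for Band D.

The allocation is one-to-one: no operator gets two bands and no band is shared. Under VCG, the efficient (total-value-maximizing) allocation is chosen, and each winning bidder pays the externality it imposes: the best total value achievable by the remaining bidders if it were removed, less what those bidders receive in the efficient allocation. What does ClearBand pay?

Efficient allocation: ClearBand→Band G ($747M), Pulse→Band D ($968M), OrbitCom→Band B ($656M); total welfare W = $2371M.
ClearBand receives Band G at value $747M, so the others get W − 747 = $1624M.
Without ClearBand: best allocation of the remaining 2 bidders over all 3 bands is Pulse→Band D ($968M), OrbitCom→Band G ($847M), total $1815M.
VCG payment = (others' best without ClearBand) − (others' welfare with ClearBand) = 1815 − 1624 = $191M.

ClearBand pays $191M.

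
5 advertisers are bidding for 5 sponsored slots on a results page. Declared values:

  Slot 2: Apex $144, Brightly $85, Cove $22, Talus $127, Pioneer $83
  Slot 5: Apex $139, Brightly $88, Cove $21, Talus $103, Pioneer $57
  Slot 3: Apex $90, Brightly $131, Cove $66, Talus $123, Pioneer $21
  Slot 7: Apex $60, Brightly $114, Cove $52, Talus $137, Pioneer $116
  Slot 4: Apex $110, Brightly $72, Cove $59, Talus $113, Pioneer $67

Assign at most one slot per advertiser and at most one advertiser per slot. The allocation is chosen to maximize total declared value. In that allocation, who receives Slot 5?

Optimal: Apex→Slot 5 ($139), Brightly→Slot 3 ($131), Cove→Slot 4 ($59), Talus→Slot 2 ($127), Pioneer→Slot 7 ($116) — total 139+131+59+127+116 = $572.
Column-greedy (each slot in turn goes to its best remaining advertiser) gives $553, worse by 19.
Next-best assignment: Apex→Slot 2, Brightly→Slot 3, Cove→Slot 4, Talus→Slot 5, Pioneer→Slot 7 = $553.
No other one-to-one assignment exceeds $572.
Apex's own top slot is Slot 2 ($144), but forcing Apex→Slot 2 and reassigning the rest optimally gives only $553 — worse by 19.

Apex receives Slot 5.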